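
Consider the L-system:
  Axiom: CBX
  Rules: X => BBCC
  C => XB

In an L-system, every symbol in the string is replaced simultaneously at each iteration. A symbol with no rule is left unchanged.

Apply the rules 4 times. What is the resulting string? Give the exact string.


Answer: BBBBCCBBBCCBBBBBBBXBXBBBBXBXBB

Derivation:
Step 0: CBX
Step 1: XBBBBCC
Step 2: BBCCBBBBXBXB
Step 3: BBXBXBBBBBBBCCBBBCCB
Step 4: BBBBCCBBBCCBBBBBBBXBXBBBBXBXBB


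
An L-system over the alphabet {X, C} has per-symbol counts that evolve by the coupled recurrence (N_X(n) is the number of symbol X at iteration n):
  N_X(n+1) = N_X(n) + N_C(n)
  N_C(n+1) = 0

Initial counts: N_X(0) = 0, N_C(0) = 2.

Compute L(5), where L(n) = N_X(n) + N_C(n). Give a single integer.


Answer: 2

Derivation:
Step 0: N_X=0, N_C=2, L=2
Step 1: N_X=2, N_C=0, L=2
Step 2: N_X=2, N_C=0, L=2
Step 3: N_X=2, N_C=0, L=2
Step 4: N_X=2, N_C=0, L=2
Step 5: N_X=2, N_C=0, L=2


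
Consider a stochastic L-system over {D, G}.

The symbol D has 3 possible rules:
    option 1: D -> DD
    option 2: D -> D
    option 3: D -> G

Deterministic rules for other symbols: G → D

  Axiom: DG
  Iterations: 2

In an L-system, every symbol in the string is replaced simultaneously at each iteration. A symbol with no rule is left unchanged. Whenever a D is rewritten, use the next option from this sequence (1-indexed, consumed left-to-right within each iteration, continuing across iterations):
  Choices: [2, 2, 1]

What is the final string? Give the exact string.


Answer: DDD

Derivation:
Step 0: DG
Step 1: DD  (used choices [2])
Step 2: DDD  (used choices [2, 1])


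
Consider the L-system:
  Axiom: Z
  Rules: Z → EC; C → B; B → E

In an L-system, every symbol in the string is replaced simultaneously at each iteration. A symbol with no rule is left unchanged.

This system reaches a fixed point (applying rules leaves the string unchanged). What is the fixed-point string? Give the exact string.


Step 0: Z
Step 1: EC
Step 2: EB
Step 3: EE
Step 4: EE  (unchanged — fixed point at step 3)

Answer: EE


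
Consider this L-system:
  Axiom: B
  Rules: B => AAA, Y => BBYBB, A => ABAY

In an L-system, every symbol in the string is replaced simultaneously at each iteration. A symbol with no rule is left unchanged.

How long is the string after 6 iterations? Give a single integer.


Answer: 2730

Derivation:
Step 0: length = 1
Step 1: length = 3
Step 2: length = 12
Step 3: length = 48
Step 4: length = 183
Step 5: length = 705
Step 6: length = 2730


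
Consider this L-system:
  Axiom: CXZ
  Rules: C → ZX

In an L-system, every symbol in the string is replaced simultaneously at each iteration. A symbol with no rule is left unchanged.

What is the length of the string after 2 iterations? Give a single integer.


Answer: 4

Derivation:
Step 0: length = 3
Step 1: length = 4
Step 2: length = 4


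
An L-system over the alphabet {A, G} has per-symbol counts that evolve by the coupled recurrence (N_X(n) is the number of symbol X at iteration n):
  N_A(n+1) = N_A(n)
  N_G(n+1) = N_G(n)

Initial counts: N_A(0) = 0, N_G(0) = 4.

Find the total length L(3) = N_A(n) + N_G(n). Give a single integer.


Answer: 4

Derivation:
Step 0: N_A=0, N_G=4, L=4
Step 1: N_A=0, N_G=4, L=4
Step 2: N_A=0, N_G=4, L=4
Step 3: N_A=0, N_G=4, L=4


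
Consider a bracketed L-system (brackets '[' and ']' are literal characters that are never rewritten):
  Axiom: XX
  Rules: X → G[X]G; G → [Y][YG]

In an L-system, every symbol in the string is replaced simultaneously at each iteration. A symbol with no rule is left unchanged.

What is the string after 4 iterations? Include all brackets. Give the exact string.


Answer: [Y][Y[Y][Y[Y][YG]]][[Y][Y[Y][YG]][[Y][YG][G[X]G][Y][YG]][Y][Y[Y][YG]]][Y][Y[Y][Y[Y][YG]]][Y][Y[Y][Y[Y][YG]]][[Y][Y[Y][YG]][[Y][YG][G[X]G][Y][YG]][Y][Y[Y][YG]]][Y][Y[Y][Y[Y][YG]]]

Derivation:
Step 0: XX
Step 1: G[X]GG[X]G
Step 2: [Y][YG][G[X]G][Y][YG][Y][YG][G[X]G][Y][YG]
Step 3: [Y][Y[Y][YG]][[Y][YG][G[X]G][Y][YG]][Y][Y[Y][YG]][Y][Y[Y][YG]][[Y][YG][G[X]G][Y][YG]][Y][Y[Y][YG]]
Step 4: [Y][Y[Y][Y[Y][YG]]][[Y][Y[Y][YG]][[Y][YG][G[X]G][Y][YG]][Y][Y[Y][YG]]][Y][Y[Y][Y[Y][YG]]][Y][Y[Y][Y[Y][YG]]][[Y][Y[Y][YG]][[Y][YG][G[X]G][Y][YG]][Y][Y[Y][YG]]][Y][Y[Y][Y[Y][YG]]]


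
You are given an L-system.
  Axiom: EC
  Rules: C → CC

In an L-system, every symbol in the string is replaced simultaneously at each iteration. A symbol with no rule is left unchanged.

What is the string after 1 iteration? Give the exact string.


Answer: ECC

Derivation:
Step 0: EC
Step 1: ECC


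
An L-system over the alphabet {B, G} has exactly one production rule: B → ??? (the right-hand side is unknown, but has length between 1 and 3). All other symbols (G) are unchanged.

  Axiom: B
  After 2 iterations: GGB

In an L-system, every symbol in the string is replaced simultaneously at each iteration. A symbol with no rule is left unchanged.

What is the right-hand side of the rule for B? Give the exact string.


Trying B → GB:
  Step 0: B
  Step 1: GB
  Step 2: GGB
Matches the given result.

Answer: GB


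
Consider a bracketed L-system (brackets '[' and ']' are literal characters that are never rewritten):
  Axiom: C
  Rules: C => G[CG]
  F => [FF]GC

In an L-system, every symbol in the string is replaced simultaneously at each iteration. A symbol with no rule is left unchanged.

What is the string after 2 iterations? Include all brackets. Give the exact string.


Answer: G[G[CG]G]

Derivation:
Step 0: C
Step 1: G[CG]
Step 2: G[G[CG]G]


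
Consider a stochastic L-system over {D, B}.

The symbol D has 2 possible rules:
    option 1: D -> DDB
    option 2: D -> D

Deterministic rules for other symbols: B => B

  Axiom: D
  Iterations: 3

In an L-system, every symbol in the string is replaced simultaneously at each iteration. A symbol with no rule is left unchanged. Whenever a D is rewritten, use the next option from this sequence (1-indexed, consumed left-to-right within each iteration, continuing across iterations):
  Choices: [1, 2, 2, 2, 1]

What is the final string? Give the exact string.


Step 0: D
Step 1: DDB  (used choices [1])
Step 2: DDB  (used choices [2, 2])
Step 3: DDDBB  (used choices [2, 1])

Answer: DDDBB


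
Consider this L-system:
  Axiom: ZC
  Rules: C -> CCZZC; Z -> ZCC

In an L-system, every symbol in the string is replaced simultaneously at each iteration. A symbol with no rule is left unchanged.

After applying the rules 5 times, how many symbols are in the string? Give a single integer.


Answer: 2584

Derivation:
Step 0: length = 2
Step 1: length = 8
Step 2: length = 34
Step 3: length = 144
Step 4: length = 610
Step 5: length = 2584


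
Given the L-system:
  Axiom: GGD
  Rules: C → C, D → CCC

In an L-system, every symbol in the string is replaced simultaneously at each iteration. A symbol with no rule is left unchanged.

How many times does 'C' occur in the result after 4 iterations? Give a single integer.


Answer: 3

Derivation:
Step 0: GGD  (0 'C')
Step 1: GGCCC  (3 'C')
Step 2: GGCCC  (3 'C')
Step 3: GGCCC  (3 'C')
Step 4: GGCCC  (3 'C')


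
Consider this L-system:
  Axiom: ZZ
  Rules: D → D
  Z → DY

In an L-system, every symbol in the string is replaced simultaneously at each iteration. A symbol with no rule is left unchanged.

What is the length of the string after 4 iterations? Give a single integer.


Step 0: length = 2
Step 1: length = 4
Step 2: length = 4
Step 3: length = 4
Step 4: length = 4

Answer: 4


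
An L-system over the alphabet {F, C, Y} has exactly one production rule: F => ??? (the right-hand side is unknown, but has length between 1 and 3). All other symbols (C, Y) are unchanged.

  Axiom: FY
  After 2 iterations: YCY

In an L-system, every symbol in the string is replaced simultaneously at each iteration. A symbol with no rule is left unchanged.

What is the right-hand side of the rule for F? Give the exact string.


Trying F => YC:
  Step 0: FY
  Step 1: YCY
  Step 2: YCY
Matches the given result.

Answer: YC


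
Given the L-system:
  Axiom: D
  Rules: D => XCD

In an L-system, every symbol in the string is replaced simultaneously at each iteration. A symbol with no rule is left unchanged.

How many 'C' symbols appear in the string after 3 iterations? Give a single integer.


Answer: 3

Derivation:
Step 0: D  (0 'C')
Step 1: XCD  (1 'C')
Step 2: XCXCD  (2 'C')
Step 3: XCXCXCD  (3 'C')


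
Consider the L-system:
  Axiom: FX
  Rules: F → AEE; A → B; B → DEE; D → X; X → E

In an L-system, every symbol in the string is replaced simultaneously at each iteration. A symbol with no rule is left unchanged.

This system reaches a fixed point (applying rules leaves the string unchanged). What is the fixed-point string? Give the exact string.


Step 0: FX
Step 1: AEEE
Step 2: BEEE
Step 3: DEEEEE
Step 4: XEEEEE
Step 5: EEEEEE
Step 6: EEEEEE  (unchanged — fixed point at step 5)

Answer: EEEEEE


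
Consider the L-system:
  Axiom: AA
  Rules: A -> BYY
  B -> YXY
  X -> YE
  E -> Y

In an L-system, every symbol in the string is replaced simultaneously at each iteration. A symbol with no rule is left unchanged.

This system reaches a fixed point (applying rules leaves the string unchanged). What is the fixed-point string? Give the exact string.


Answer: YYYYYYYYYYYY

Derivation:
Step 0: AA
Step 1: BYYBYY
Step 2: YXYYYYXYYY
Step 3: YYEYYYYYEYYY
Step 4: YYYYYYYYYYYY
Step 5: YYYYYYYYYYYY  (unchanged — fixed point at step 4)


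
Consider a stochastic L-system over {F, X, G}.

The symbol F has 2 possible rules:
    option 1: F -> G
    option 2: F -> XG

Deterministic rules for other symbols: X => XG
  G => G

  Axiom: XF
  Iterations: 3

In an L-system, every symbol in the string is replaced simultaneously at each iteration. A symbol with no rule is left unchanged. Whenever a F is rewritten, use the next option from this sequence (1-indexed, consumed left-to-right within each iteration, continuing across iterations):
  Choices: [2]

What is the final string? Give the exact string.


Answer: XGGGXGGG

Derivation:
Step 0: XF
Step 1: XGXG  (used choices [2])
Step 2: XGGXGG  (used choices [])
Step 3: XGGGXGGG  (used choices [])


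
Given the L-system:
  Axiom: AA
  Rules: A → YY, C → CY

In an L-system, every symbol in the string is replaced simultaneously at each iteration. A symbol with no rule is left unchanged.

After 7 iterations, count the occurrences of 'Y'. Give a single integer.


Step 0: AA  (0 'Y')
Step 1: YYYY  (4 'Y')
Step 2: YYYY  (4 'Y')
Step 3: YYYY  (4 'Y')
Step 4: YYYY  (4 'Y')
Step 5: YYYY  (4 'Y')
Step 6: YYYY  (4 'Y')
Step 7: YYYY  (4 'Y')

Answer: 4


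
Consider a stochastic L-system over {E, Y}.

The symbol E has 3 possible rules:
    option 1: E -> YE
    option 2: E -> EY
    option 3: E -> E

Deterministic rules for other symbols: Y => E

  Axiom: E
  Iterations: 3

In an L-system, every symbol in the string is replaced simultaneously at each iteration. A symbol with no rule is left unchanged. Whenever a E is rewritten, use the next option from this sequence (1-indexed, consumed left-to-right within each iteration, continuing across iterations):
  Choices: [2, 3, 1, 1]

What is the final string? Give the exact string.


Answer: YEYE

Derivation:
Step 0: E
Step 1: EY  (used choices [2])
Step 2: EE  (used choices [3])
Step 3: YEYE  (used choices [1, 1])


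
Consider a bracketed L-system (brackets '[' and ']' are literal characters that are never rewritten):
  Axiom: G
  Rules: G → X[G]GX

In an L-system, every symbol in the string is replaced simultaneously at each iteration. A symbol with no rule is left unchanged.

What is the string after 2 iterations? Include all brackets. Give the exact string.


Answer: X[X[G]GX]X[G]GXX

Derivation:
Step 0: G
Step 1: X[G]GX
Step 2: X[X[G]GX]X[G]GXX


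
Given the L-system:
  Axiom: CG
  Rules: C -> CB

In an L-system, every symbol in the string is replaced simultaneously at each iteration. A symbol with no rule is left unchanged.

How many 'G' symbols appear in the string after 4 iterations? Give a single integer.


Answer: 1

Derivation:
Step 0: CG  (1 'G')
Step 1: CBG  (1 'G')
Step 2: CBBG  (1 'G')
Step 3: CBBBG  (1 'G')
Step 4: CBBBBG  (1 'G')


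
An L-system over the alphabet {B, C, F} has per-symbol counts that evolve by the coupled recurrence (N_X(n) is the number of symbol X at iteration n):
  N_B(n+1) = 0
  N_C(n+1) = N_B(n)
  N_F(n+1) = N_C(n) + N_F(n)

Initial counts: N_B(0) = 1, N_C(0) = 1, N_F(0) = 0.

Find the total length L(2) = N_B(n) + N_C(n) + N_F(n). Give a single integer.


Answer: 2

Derivation:
Step 0: N_B=1, N_C=1, N_F=0, L=2
Step 1: N_B=0, N_C=1, N_F=1, L=2
Step 2: N_B=0, N_C=0, N_F=2, L=2


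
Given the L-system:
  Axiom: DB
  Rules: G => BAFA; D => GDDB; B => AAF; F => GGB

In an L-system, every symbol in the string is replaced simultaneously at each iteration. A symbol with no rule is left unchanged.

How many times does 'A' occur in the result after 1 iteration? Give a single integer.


Answer: 2

Derivation:
Step 0: DB  (0 'A')
Step 1: GDDBAAF  (2 'A')


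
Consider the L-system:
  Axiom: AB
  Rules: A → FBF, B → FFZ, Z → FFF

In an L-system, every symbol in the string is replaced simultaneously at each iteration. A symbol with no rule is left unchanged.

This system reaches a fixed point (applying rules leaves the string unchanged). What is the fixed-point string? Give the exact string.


Step 0: AB
Step 1: FBFFFZ
Step 2: FFFZFFFFFF
Step 3: FFFFFFFFFFFF
Step 4: FFFFFFFFFFFF  (unchanged — fixed point at step 3)

Answer: FFFFFFFFFFFF


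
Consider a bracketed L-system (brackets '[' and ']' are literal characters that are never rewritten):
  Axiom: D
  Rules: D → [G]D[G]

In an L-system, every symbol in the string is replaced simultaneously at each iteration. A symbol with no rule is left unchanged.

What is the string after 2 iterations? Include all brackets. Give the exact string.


Step 0: D
Step 1: [G]D[G]
Step 2: [G][G]D[G][G]

Answer: [G][G]D[G][G]


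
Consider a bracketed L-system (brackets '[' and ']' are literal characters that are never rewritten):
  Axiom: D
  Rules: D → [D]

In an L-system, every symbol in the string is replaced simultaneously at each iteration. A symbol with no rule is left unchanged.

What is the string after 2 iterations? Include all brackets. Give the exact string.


Step 0: D
Step 1: [D]
Step 2: [[D]]

Answer: [[D]]


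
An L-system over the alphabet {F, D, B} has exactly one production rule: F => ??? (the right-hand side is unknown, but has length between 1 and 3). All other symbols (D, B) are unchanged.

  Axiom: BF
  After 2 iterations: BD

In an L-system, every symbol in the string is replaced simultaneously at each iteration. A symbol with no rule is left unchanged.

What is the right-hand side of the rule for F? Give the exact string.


Answer: D

Derivation:
Trying F => D:
  Step 0: BF
  Step 1: BD
  Step 2: BD
Matches the given result.


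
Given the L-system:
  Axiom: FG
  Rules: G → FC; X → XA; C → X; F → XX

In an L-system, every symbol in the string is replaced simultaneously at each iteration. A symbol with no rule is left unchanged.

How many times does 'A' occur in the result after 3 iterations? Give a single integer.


Answer: 7

Derivation:
Step 0: FG  (0 'A')
Step 1: XXFC  (0 'A')
Step 2: XAXAXXX  (2 'A')
Step 3: XAAXAAXAXAXA  (7 'A')


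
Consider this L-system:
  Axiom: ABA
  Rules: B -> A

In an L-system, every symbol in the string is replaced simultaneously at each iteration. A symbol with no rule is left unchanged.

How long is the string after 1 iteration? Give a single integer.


Step 0: length = 3
Step 1: length = 3

Answer: 3


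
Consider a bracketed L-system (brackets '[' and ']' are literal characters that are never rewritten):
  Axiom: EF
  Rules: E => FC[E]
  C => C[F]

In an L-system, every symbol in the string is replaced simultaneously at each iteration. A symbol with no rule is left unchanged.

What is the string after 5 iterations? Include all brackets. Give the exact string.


Answer: FC[F][F][F][F][FC[F][F][F][FC[F][F][FC[F][FC[E]]]]]F

Derivation:
Step 0: EF
Step 1: FC[E]F
Step 2: FC[F][FC[E]]F
Step 3: FC[F][F][FC[F][FC[E]]]F
Step 4: FC[F][F][F][FC[F][F][FC[F][FC[E]]]]F
Step 5: FC[F][F][F][F][FC[F][F][F][FC[F][F][FC[F][FC[E]]]]]F


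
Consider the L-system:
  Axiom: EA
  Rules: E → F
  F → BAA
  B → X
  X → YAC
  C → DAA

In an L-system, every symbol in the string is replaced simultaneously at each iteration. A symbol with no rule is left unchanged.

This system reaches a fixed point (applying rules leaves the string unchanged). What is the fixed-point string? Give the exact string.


Answer: YADAAAAA

Derivation:
Step 0: EA
Step 1: FA
Step 2: BAAA
Step 3: XAAA
Step 4: YACAAA
Step 5: YADAAAAA
Step 6: YADAAAAA  (unchanged — fixed point at step 5)


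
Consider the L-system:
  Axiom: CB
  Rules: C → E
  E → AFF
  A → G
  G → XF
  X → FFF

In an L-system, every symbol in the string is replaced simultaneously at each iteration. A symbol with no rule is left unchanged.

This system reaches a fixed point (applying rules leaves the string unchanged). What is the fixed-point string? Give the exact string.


Step 0: CB
Step 1: EB
Step 2: AFFB
Step 3: GFFB
Step 4: XFFFB
Step 5: FFFFFFB
Step 6: FFFFFFB  (unchanged — fixed point at step 5)

Answer: FFFFFFB


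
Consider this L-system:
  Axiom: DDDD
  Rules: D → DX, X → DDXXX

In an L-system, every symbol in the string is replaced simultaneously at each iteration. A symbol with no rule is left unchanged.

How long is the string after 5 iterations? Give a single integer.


Step 0: length = 4
Step 1: length = 8
Step 2: length = 28
Step 3: length = 104
Step 4: length = 388
Step 5: length = 1448

Answer: 1448


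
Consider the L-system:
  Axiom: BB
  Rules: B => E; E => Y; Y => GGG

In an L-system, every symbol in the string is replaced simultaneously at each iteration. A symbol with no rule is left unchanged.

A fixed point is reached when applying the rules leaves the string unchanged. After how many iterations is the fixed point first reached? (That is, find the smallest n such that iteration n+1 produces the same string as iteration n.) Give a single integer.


Answer: 3

Derivation:
Step 0: BB
Step 1: EE
Step 2: YY
Step 3: GGGGGG
Step 4: GGGGGG  (unchanged — fixed point at step 3)


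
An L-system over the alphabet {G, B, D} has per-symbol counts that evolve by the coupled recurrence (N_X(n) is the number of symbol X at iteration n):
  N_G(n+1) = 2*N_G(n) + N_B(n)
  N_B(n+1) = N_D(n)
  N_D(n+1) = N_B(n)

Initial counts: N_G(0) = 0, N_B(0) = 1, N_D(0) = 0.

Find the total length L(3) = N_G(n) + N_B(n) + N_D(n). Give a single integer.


Step 0: N_G=0, N_B=1, N_D=0, L=1
Step 1: N_G=1, N_B=0, N_D=1, L=2
Step 2: N_G=2, N_B=1, N_D=0, L=3
Step 3: N_G=5, N_B=0, N_D=1, L=6

Answer: 6


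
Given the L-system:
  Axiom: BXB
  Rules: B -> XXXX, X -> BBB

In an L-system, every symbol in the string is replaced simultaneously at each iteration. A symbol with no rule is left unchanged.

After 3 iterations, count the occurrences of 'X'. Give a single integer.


Answer: 96

Derivation:
Step 0: BXB  (1 'X')
Step 1: XXXXBBBXXXX  (8 'X')
Step 2: BBBBBBBBBBBBXXXXXXXXXXXXBBBBBBBBBBBB  (12 'X')
Step 3: XXXXXXXXXXXXXXXXXXXXXXXXXXXXXXXXXXXXXXXXXXXXXXXXBBBBBBBBBBBBBBBBBBBBBBBBBBBBBBBBBBBBXXXXXXXXXXXXXXXXXXXXXXXXXXXXXXXXXXXXXXXXXXXXXXXX  (96 'X')


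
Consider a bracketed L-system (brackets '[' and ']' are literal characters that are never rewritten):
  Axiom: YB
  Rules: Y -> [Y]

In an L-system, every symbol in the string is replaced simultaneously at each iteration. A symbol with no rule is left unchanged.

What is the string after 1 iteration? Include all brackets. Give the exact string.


Answer: [Y]B

Derivation:
Step 0: YB
Step 1: [Y]B


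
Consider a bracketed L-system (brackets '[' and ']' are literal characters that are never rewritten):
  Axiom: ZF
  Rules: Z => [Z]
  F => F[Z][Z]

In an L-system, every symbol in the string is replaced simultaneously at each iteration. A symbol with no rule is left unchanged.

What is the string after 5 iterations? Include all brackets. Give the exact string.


Answer: [[[[[Z]]]]]F[Z][Z][[Z]][[Z]][[[Z]]][[[Z]]][[[[Z]]]][[[[Z]]]][[[[[Z]]]]][[[[[Z]]]]]

Derivation:
Step 0: ZF
Step 1: [Z]F[Z][Z]
Step 2: [[Z]]F[Z][Z][[Z]][[Z]]
Step 3: [[[Z]]]F[Z][Z][[Z]][[Z]][[[Z]]][[[Z]]]
Step 4: [[[[Z]]]]F[Z][Z][[Z]][[Z]][[[Z]]][[[Z]]][[[[Z]]]][[[[Z]]]]
Step 5: [[[[[Z]]]]]F[Z][Z][[Z]][[Z]][[[Z]]][[[Z]]][[[[Z]]]][[[[Z]]]][[[[[Z]]]]][[[[[Z]]]]]


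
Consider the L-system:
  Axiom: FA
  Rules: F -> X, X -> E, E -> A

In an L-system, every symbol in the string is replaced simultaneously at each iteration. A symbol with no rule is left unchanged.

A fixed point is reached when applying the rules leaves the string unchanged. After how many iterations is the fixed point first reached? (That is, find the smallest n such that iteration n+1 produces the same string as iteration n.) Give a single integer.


Answer: 3

Derivation:
Step 0: FA
Step 1: XA
Step 2: EA
Step 3: AA
Step 4: AA  (unchanged — fixed point at step 3)


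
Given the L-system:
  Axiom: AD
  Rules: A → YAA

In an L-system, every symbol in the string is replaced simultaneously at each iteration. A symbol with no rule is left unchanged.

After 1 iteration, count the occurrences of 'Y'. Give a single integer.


Step 0: AD  (0 'Y')
Step 1: YAAD  (1 'Y')

Answer: 1


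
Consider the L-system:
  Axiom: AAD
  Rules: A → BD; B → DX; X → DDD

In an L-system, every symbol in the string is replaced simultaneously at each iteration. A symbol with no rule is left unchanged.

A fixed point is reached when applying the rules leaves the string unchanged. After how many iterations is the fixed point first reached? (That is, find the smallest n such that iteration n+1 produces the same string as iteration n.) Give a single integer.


Answer: 3

Derivation:
Step 0: AAD
Step 1: BDBDD
Step 2: DXDDXDD
Step 3: DDDDDDDDDDD
Step 4: DDDDDDDDDDD  (unchanged — fixed point at step 3)


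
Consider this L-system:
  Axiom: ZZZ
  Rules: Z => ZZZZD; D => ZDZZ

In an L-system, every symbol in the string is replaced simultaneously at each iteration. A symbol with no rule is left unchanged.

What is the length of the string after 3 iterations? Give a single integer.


Step 0: length = 3
Step 1: length = 15
Step 2: length = 72
Step 3: length = 345

Answer: 345


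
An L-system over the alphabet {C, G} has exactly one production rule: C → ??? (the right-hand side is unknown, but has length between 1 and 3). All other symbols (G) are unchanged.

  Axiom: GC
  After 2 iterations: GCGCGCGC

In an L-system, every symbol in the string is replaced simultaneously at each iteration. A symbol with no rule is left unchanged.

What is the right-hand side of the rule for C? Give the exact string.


Trying C → CGC:
  Step 0: GC
  Step 1: GCGC
  Step 2: GCGCGCGC
Matches the given result.

Answer: CGC


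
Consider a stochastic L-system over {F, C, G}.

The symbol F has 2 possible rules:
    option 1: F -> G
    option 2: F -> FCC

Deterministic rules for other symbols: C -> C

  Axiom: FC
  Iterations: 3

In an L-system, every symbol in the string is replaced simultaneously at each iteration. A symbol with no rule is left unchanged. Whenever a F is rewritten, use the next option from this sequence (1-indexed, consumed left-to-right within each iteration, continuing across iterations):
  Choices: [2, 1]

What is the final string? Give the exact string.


Answer: GCCC

Derivation:
Step 0: FC
Step 1: FCCC  (used choices [2])
Step 2: GCCC  (used choices [1])
Step 3: GCCC  (used choices [])


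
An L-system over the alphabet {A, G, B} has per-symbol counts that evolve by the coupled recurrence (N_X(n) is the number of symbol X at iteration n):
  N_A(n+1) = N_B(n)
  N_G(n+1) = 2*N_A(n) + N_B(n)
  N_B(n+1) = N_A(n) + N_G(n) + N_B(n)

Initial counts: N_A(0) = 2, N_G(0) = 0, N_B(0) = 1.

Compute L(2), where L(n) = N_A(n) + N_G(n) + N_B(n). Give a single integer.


Step 0: N_A=2, N_G=0, N_B=1, L=3
Step 1: N_A=1, N_G=5, N_B=3, L=9
Step 2: N_A=3, N_G=5, N_B=9, L=17

Answer: 17


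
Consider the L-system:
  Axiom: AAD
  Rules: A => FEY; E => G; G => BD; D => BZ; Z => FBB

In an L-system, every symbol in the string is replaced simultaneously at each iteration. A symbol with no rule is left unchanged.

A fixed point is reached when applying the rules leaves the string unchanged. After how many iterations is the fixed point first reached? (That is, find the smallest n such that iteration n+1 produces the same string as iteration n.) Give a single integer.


Step 0: AAD
Step 1: FEYFEYBZ
Step 2: FGYFGYBFBB
Step 3: FBDYFBDYBFBB
Step 4: FBBZYFBBZYBFBB
Step 5: FBBFBBYFBBFBBYBFBB
Step 6: FBBFBBYFBBFBBYBFBB  (unchanged — fixed point at step 5)

Answer: 5


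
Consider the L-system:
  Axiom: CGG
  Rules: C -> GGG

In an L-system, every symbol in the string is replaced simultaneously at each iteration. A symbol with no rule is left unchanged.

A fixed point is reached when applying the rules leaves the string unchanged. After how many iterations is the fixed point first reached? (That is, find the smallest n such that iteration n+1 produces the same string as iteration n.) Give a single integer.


Answer: 1

Derivation:
Step 0: CGG
Step 1: GGGGG
Step 2: GGGGG  (unchanged — fixed point at step 1)


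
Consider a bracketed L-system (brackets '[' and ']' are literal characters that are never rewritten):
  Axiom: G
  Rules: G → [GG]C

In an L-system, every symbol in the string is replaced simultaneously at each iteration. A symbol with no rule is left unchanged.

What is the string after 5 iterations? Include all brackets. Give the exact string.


Step 0: G
Step 1: [GG]C
Step 2: [[GG]C[GG]C]C
Step 3: [[[GG]C[GG]C]C[[GG]C[GG]C]C]C
Step 4: [[[[GG]C[GG]C]C[[GG]C[GG]C]C]C[[[GG]C[GG]C]C[[GG]C[GG]C]C]C]C
Step 5: [[[[[GG]C[GG]C]C[[GG]C[GG]C]C]C[[[GG]C[GG]C]C[[GG]C[GG]C]C]C]C[[[[GG]C[GG]C]C[[GG]C[GG]C]C]C[[[GG]C[GG]C]C[[GG]C[GG]C]C]C]C]C

Answer: [[[[[GG]C[GG]C]C[[GG]C[GG]C]C]C[[[GG]C[GG]C]C[[GG]C[GG]C]C]C]C[[[[GG]C[GG]C]C[[GG]C[GG]C]C]C[[[GG]C[GG]C]C[[GG]C[GG]C]C]C]C]C


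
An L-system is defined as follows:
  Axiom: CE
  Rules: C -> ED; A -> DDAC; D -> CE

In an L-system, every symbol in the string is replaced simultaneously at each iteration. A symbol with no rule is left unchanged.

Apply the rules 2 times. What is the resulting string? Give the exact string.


Answer: ECEE

Derivation:
Step 0: CE
Step 1: EDE
Step 2: ECEE


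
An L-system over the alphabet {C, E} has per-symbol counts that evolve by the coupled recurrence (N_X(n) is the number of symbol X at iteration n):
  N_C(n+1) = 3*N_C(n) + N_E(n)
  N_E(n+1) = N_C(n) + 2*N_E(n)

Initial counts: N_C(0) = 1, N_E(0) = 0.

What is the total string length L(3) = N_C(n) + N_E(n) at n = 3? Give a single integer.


Step 0: N_C=1, N_E=0, L=1
Step 1: N_C=3, N_E=1, L=4
Step 2: N_C=10, N_E=5, L=15
Step 3: N_C=35, N_E=20, L=55

Answer: 55


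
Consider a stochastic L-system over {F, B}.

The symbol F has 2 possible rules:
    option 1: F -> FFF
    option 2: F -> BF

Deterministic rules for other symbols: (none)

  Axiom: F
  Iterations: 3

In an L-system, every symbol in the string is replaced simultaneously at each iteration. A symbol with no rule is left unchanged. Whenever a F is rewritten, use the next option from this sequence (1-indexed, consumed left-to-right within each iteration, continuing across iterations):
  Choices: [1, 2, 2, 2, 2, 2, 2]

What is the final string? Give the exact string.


Answer: BBFBBFBBF

Derivation:
Step 0: F
Step 1: FFF  (used choices [1])
Step 2: BFBFBF  (used choices [2, 2, 2])
Step 3: BBFBBFBBF  (used choices [2, 2, 2])


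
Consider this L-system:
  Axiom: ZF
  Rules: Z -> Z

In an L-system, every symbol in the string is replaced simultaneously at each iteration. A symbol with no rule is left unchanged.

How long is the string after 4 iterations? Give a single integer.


Step 0: length = 2
Step 1: length = 2
Step 2: length = 2
Step 3: length = 2
Step 4: length = 2

Answer: 2


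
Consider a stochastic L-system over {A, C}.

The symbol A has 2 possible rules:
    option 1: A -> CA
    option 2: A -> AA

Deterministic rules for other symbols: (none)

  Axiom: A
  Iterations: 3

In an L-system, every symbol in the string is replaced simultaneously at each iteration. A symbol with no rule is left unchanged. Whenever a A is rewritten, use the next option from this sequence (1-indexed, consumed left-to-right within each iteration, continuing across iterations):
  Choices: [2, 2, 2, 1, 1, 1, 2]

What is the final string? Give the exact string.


Step 0: A
Step 1: AA  (used choices [2])
Step 2: AAAA  (used choices [2, 2])
Step 3: CACACAAA  (used choices [1, 1, 1, 2])

Answer: CACACAAA


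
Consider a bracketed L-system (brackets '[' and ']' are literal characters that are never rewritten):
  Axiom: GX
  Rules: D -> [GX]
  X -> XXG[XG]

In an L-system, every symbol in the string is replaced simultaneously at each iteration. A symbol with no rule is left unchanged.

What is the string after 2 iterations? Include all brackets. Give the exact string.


Step 0: GX
Step 1: GXXG[XG]
Step 2: GXXG[XG]XXG[XG]G[XXG[XG]G]

Answer: GXXG[XG]XXG[XG]G[XXG[XG]G]


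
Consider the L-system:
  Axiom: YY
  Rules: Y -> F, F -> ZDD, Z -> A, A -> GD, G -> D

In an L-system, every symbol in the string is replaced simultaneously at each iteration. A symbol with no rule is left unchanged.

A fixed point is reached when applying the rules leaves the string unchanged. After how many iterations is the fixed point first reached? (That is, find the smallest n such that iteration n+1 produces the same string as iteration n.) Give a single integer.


Answer: 5

Derivation:
Step 0: YY
Step 1: FF
Step 2: ZDDZDD
Step 3: ADDADD
Step 4: GDDDGDDD
Step 5: DDDDDDDD
Step 6: DDDDDDDD  (unchanged — fixed point at step 5)


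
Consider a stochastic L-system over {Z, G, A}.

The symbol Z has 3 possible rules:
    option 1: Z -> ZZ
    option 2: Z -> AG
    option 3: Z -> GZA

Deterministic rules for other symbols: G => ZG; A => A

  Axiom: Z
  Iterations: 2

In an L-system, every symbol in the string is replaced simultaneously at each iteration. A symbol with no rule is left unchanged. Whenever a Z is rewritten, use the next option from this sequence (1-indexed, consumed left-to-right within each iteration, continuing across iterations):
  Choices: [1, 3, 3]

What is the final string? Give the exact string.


Answer: GZAGZA

Derivation:
Step 0: Z
Step 1: ZZ  (used choices [1])
Step 2: GZAGZA  (used choices [3, 3])


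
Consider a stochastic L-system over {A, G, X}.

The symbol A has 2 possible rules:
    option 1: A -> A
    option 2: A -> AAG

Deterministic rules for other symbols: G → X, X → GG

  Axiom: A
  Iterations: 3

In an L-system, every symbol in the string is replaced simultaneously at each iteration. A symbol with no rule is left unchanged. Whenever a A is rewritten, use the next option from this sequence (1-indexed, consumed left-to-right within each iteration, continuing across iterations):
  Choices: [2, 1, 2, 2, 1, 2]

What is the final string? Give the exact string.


Answer: AAGAAAGXGG

Derivation:
Step 0: A
Step 1: AAG  (used choices [2])
Step 2: AAAGX  (used choices [1, 2])
Step 3: AAGAAAGXGG  (used choices [2, 1, 2])


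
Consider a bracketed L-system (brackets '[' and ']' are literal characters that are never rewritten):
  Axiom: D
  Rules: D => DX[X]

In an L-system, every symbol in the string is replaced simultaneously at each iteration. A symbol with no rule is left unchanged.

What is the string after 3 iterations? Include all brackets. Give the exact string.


Answer: DX[X]X[X]X[X]

Derivation:
Step 0: D
Step 1: DX[X]
Step 2: DX[X]X[X]
Step 3: DX[X]X[X]X[X]


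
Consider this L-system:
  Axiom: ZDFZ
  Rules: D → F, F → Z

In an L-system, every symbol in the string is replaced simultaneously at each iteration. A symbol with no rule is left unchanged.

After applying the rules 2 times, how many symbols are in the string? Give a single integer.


Step 0: length = 4
Step 1: length = 4
Step 2: length = 4

Answer: 4


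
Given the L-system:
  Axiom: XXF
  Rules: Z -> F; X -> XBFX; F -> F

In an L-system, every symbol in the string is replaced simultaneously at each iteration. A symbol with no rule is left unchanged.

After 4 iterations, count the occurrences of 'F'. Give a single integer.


Answer: 31

Derivation:
Step 0: XXF  (1 'F')
Step 1: XBFXXBFXF  (3 'F')
Step 2: XBFXBFXBFXXBFXBFXBFXF  (7 'F')
Step 3: XBFXBFXBFXBFXBFXBFXBFXXBFXBFXBFXBFXBFXBFXBFXF  (15 'F')
Step 4: XBFXBFXBFXBFXBFXBFXBFXBFXBFXBFXBFXBFXBFXBFXBFXXBFXBFXBFXBFXBFXBFXBFXBFXBFXBFXBFXBFXBFXBFXBFXF  (31 'F')


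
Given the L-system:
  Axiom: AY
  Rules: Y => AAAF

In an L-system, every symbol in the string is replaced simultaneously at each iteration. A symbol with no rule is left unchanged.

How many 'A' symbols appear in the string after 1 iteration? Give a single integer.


Step 0: AY  (1 'A')
Step 1: AAAAF  (4 'A')

Answer: 4


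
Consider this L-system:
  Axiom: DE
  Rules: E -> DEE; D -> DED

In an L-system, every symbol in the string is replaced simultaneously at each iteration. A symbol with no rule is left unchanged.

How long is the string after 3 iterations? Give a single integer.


Answer: 54

Derivation:
Step 0: length = 2
Step 1: length = 6
Step 2: length = 18
Step 3: length = 54


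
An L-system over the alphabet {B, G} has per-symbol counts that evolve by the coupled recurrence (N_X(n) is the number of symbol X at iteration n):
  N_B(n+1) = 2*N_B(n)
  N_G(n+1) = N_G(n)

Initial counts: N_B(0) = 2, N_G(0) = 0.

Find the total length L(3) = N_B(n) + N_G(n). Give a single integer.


Answer: 16

Derivation:
Step 0: N_B=2, N_G=0, L=2
Step 1: N_B=4, N_G=0, L=4
Step 2: N_B=8, N_G=0, L=8
Step 3: N_B=16, N_G=0, L=16


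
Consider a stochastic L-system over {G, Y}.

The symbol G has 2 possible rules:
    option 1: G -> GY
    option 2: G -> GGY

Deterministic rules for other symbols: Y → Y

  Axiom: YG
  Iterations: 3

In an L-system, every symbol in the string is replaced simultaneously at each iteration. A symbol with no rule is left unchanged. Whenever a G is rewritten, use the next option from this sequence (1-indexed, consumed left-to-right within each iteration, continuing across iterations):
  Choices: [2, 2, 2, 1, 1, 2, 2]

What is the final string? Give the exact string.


Step 0: YG
Step 1: YGGY  (used choices [2])
Step 2: YGGYGGYY  (used choices [2, 2])
Step 3: YGYGYYGGYGGYYY  (used choices [1, 1, 2, 2])

Answer: YGYGYYGGYGGYYY


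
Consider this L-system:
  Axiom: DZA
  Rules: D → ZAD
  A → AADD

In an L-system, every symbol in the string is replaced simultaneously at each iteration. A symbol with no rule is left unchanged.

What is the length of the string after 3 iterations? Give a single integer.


Answer: 68

Derivation:
Step 0: length = 3
Step 1: length = 8
Step 2: length = 23
Step 3: length = 68


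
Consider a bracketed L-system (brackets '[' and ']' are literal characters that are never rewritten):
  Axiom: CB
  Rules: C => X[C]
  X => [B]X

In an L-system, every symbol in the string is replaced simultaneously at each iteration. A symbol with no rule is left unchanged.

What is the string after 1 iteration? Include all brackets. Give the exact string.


Answer: X[C]B

Derivation:
Step 0: CB
Step 1: X[C]B


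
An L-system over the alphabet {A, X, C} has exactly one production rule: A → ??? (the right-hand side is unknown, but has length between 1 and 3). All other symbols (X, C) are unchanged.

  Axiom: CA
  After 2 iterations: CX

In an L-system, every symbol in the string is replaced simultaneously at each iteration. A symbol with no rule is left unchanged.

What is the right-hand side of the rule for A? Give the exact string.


Trying A → X:
  Step 0: CA
  Step 1: CX
  Step 2: CX
Matches the given result.

Answer: X


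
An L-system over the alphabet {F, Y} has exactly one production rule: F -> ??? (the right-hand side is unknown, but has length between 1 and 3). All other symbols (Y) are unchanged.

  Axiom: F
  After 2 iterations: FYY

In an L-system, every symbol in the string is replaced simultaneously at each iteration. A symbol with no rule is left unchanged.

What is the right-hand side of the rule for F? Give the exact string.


Answer: FY

Derivation:
Trying F -> FY:
  Step 0: F
  Step 1: FY
  Step 2: FYY
Matches the given result.


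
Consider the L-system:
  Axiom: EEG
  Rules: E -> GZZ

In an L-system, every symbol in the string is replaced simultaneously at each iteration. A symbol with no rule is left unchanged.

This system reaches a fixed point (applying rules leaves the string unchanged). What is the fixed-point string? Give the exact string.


Step 0: EEG
Step 1: GZZGZZG
Step 2: GZZGZZG  (unchanged — fixed point at step 1)

Answer: GZZGZZG


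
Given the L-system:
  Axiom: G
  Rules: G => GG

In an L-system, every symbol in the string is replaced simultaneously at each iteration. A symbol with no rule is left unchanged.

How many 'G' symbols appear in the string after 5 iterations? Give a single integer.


Answer: 32

Derivation:
Step 0: G  (1 'G')
Step 1: GG  (2 'G')
Step 2: GGGG  (4 'G')
Step 3: GGGGGGGG  (8 'G')
Step 4: GGGGGGGGGGGGGGGG  (16 'G')
Step 5: GGGGGGGGGGGGGGGGGGGGGGGGGGGGGGGG  (32 'G')


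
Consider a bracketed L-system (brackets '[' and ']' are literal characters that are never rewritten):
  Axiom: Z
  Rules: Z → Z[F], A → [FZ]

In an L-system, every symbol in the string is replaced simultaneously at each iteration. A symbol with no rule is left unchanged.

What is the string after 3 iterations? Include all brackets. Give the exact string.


Answer: Z[F][F][F]

Derivation:
Step 0: Z
Step 1: Z[F]
Step 2: Z[F][F]
Step 3: Z[F][F][F]


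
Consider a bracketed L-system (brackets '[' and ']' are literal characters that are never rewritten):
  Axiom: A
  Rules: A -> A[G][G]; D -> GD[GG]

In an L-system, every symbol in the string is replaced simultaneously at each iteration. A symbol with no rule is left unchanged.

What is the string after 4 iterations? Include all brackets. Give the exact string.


Answer: A[G][G][G][G][G][G][G][G]

Derivation:
Step 0: A
Step 1: A[G][G]
Step 2: A[G][G][G][G]
Step 3: A[G][G][G][G][G][G]
Step 4: A[G][G][G][G][G][G][G][G]


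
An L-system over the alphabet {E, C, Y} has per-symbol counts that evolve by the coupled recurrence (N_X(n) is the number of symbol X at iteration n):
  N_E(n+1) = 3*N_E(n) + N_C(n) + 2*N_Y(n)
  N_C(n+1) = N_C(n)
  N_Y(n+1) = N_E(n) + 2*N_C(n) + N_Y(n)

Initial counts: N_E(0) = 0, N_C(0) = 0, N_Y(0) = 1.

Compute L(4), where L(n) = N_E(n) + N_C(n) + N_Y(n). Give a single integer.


Step 0: N_E=0, N_C=0, N_Y=1, L=1
Step 1: N_E=2, N_C=0, N_Y=1, L=3
Step 2: N_E=8, N_C=0, N_Y=3, L=11
Step 3: N_E=30, N_C=0, N_Y=11, L=41
Step 4: N_E=112, N_C=0, N_Y=41, L=153

Answer: 153


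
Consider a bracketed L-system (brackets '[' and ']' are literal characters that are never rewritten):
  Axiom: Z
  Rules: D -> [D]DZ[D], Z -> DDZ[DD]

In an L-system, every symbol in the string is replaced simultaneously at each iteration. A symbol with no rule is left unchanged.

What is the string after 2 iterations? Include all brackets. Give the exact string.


Answer: [D]DZ[D][D]DZ[D]DDZ[DD][[D]DZ[D][D]DZ[D]]

Derivation:
Step 0: Z
Step 1: DDZ[DD]
Step 2: [D]DZ[D][D]DZ[D]DDZ[DD][[D]DZ[D][D]DZ[D]]


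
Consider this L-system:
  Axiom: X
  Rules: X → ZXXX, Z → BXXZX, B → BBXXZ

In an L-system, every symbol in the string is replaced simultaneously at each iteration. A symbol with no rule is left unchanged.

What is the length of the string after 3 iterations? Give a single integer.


Answer: 73

Derivation:
Step 0: length = 1
Step 1: length = 4
Step 2: length = 17
Step 3: length = 73


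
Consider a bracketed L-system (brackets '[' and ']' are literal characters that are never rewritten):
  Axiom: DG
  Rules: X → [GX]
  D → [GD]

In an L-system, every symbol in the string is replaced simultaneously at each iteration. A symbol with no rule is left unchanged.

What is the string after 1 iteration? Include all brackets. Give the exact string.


Answer: [GD]G

Derivation:
Step 0: DG
Step 1: [GD]G
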